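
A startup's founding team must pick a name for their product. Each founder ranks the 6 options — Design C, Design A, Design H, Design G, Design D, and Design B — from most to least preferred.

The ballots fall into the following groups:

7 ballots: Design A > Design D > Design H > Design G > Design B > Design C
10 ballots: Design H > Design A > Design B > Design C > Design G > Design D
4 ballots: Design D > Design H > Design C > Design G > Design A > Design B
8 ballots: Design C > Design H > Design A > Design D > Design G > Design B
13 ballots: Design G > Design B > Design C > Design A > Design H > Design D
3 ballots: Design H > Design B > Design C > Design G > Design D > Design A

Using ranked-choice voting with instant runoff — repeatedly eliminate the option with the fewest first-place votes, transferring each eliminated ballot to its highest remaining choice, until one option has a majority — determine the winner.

Design H

Round 1: Design H 13, Design G 13, Design C 8, Design A 7, Design D 4, Design B 0. Design B has the fewest and is eliminated.
Round 2: Design H 13, Design G 13, Design C 8, Design A 7, Design D 4. Design D has the fewest and is eliminated.
Round 3: Design H 17, Design G 13, Design C 8, Design A 7. Design A has the fewest and is eliminated.
Round 4: Design H 24, Design G 13, Design C 8. Design H has a majority.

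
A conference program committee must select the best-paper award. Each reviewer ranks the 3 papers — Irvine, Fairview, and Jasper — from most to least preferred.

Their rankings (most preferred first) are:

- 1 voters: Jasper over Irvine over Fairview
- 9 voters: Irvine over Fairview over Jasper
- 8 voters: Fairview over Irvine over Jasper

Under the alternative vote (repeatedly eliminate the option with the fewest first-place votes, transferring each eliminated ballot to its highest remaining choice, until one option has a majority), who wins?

Irvine

Round 1: Irvine 9, Fairview 8, Jasper 1. Jasper has the fewest and is eliminated.
Round 2: Irvine 10, Fairview 8. Irvine has a majority.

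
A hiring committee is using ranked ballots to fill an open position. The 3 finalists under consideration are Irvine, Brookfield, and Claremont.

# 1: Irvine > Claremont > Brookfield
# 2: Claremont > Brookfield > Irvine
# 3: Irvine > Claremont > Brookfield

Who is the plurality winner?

Irvine

First-place vote totals:
  Irvine: 2
  Brookfield: 0
  Claremont: 1
Irvine has the most first-place votes.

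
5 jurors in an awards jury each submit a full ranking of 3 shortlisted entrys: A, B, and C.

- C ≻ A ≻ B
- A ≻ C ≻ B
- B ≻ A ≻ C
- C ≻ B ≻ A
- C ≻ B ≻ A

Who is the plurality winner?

First-place vote totals:
  A: 1
  B: 1
  C: 3
C has the most first-place votes.

C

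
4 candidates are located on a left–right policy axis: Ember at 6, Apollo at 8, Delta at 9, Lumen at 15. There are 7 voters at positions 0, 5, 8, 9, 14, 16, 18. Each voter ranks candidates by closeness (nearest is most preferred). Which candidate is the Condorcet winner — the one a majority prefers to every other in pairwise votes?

With single-peaked preferences on a line, the Condorcet winner is the candidate closest to the median voter.
The median voter (position 9) is closest to Delta at 9.
Check: Delta vs Apollo — voters closer to Delta: 4 of 7.

Delta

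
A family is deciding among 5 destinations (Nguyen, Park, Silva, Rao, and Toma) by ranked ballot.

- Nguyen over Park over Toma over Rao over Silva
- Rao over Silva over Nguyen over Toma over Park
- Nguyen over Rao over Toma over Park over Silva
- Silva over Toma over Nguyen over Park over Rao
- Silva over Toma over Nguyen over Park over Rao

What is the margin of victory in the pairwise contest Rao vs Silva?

Ballots ranking Rao above Silva: 3.
Ballots ranking Silva above Rao: 2.
Rao wins 3–2, a margin of 1.

1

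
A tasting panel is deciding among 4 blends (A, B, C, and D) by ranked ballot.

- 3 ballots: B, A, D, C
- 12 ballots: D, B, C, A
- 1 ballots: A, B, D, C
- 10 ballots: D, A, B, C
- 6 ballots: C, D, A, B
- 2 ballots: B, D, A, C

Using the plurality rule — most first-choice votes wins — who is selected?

D

First-place vote totals:
  A: 1
  B: 5
  C: 6
  D: 22
D has the most first-place votes.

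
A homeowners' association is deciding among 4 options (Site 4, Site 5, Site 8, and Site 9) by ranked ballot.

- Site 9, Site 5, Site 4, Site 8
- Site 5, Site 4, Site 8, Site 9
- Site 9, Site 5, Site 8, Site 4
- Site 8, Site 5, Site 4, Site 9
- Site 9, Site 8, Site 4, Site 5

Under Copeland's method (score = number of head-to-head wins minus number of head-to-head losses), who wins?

Site 9

Pairwise results:
  Site 4 vs Site 5: Site 5 wins 4–1.
  Site 4 vs Site 8: Site 8 wins 3–2.
  Site 4 vs Site 9: Site 9 wins 3–2.
  Site 5 vs Site 8: Site 5 wins 3–2.
  Site 5 vs Site 9: Site 9 wins 3–2.
  Site 8 vs Site 9: Site 9 wins 3–2.
Copeland scores (wins − losses):
  Site 4: 0 − 3 = -3
  Site 5: 2 − 1 = 1
  Site 8: 1 − 2 = -1
  Site 9: 3 − 0 = 3
Site 9 has the best Copeland score.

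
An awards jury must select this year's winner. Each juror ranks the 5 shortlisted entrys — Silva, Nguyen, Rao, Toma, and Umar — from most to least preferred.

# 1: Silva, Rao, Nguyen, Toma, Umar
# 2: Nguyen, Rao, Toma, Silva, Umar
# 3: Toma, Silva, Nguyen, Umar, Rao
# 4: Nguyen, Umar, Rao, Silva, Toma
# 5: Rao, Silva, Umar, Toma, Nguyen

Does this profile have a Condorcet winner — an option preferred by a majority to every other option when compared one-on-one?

Head-to-head results (5 voters total):
Silva vs Nguyen: Silva wins 3–2.
Silva vs Rao: Rao wins 3–2.
Silva vs Toma: Silva wins 3–2.
Silva vs Umar: Silva wins 4–1.
Nguyen vs Rao: Nguyen wins 3–2.
Nguyen vs Toma: Nguyen wins 3–2.
Nguyen vs Umar: Nguyen wins 4–1.
Rao vs Toma: Rao wins 4–1.
Rao vs Umar: Rao wins 3–2.
Toma vs Umar: Toma wins 3–2.
No candidate beats all others: Silva beats Nguyen beats Rao beats Silva, a majority cycle.

No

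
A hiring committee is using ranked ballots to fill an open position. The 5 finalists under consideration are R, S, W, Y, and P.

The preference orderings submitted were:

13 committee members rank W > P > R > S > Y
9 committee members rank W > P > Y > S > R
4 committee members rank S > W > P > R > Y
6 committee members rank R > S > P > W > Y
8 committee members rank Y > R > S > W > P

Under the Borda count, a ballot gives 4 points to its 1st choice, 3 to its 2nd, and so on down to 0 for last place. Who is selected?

W

Borda scores:
  R: 13·2 + 9·0 + 4·1 + 6·4 + 8·3 = 78
  S: 13·1 + 9·1 + 4·4 + 6·3 + 8·2 = 72
  W: 13·4 + 9·4 + 4·3 + 6·1 + 8·1 = 114
  Y: 13·0 + 9·2 + 4·0 + 6·0 + 8·4 = 50
  P: 13·3 + 9·3 + 4·2 + 6·2 + 8·0 = 86
W has the highest total.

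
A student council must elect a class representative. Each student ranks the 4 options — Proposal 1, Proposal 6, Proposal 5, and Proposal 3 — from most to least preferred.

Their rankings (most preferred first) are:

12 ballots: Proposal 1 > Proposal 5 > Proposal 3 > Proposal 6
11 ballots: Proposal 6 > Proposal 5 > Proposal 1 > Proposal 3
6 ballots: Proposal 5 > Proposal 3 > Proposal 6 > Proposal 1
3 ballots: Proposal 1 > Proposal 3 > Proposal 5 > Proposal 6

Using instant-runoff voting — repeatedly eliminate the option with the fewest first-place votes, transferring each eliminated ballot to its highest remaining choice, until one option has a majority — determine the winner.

Round 1: Proposal 1 15, Proposal 6 11, Proposal 5 6, Proposal 3 0. Proposal 3 has the fewest and is eliminated.
Round 2: Proposal 1 15, Proposal 6 11, Proposal 5 6. Proposal 5 has the fewest and is eliminated.
Round 3: Proposal 6 17, Proposal 1 15. Proposal 6 has a majority.

Proposal 6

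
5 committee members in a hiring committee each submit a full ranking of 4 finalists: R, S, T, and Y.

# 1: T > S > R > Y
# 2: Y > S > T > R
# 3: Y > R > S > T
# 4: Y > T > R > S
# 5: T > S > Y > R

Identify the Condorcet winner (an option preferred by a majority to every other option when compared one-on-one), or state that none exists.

Head-to-head results (5 voters total):
R vs S: S wins 3–2.
R vs T: T wins 4–1.
R vs Y: Y wins 4–1.
S vs T: T wins 3–2.
S vs Y: Y wins 3–2.
T vs Y: Y wins 3–2.
Y beats each rival — R (4–1), S (3–2), T (3–2) — so Y is the Condorcet winner.

Y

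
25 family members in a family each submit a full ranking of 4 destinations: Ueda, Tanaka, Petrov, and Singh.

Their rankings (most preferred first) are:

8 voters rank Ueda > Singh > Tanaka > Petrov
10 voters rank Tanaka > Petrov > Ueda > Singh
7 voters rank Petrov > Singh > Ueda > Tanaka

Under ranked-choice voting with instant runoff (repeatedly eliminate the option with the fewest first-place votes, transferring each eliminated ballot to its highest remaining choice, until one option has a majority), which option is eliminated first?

Singh

Round 1: Tanaka 10, Ueda 8, Petrov 7, Singh 0. Singh has the fewest and is eliminated.
Round 2: Tanaka 10, Ueda 8, Petrov 7. Petrov has the fewest and is eliminated.
Round 3: Ueda 15, Tanaka 10. Ueda has a majority.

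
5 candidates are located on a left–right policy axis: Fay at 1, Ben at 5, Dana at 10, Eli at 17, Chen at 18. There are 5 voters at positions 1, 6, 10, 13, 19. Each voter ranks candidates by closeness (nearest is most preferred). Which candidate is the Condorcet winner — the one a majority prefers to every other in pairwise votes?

Dana

With single-peaked preferences on a line, the Condorcet winner is the candidate closest to the median voter.
The median voter (position 10) is closest to Dana at 10.
Check: Dana vs Eli — voters closer to Dana: 4 of 5.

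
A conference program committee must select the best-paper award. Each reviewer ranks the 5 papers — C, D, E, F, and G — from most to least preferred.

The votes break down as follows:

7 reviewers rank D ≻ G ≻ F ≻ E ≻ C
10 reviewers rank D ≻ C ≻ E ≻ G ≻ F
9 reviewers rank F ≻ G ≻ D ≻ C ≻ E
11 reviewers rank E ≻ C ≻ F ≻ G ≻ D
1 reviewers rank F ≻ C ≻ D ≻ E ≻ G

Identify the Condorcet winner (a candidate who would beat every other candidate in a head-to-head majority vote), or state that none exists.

Head-to-head results (38 voters total):
C vs D: D wins 26–12.
C vs E: C wins 20–18.
C vs F: C wins 21–17.
C vs G: C wins 22–16.
D vs E: D wins 27–11.
D vs F: F wins 21–17.
D vs G: G wins 20–18.
E vs F: E wins 21–17.
E vs G: E wins 22–16.
F vs G: F wins 21–17.
No candidate beats all others: C beats F beats D beats C, a majority cycle.

No Condorcet winner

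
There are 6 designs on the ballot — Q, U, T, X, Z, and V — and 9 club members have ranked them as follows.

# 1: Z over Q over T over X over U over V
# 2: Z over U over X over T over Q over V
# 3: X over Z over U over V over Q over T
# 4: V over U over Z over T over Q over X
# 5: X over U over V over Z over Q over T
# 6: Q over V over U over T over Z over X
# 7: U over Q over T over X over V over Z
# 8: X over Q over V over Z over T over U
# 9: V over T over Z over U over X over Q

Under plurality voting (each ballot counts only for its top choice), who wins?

First-place vote totals:
  Q: 1
  U: 1
  T: 0
  X: 3
  Z: 2
  V: 2
X has the most first-place votes.

X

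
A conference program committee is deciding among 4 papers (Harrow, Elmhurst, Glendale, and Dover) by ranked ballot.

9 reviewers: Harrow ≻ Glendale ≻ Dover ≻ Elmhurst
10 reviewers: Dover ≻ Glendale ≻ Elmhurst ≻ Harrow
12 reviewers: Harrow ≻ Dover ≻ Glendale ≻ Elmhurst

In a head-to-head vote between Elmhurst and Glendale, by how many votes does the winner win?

31

Ballots ranking Elmhurst above Glendale: 0.
Ballots ranking Glendale above Elmhurst: 9+10+12 = 31.
Glendale wins 31–0, a margin of 31.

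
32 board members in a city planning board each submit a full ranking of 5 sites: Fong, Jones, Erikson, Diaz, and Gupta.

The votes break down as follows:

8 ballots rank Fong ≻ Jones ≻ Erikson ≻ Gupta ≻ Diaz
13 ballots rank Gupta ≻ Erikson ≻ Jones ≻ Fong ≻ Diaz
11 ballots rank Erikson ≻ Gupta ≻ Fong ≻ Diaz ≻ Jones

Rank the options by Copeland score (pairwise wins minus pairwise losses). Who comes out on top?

Pairwise results:
  Fong vs Jones: Fong wins 19–13.
  Fong vs Erikson: Erikson wins 24–8.
  Fong vs Diaz: Fong wins 32–0.
  Fong vs Gupta: Gupta wins 24–8.
  Jones vs Erikson: Erikson wins 24–8.
  Jones vs Diaz: Jones wins 21–11.
  Jones vs Gupta: Gupta wins 24–8.
  Erikson vs Diaz: Erikson wins 32–0.
  Erikson vs Gupta: Erikson wins 19–13.
  Diaz vs Gupta: Gupta wins 32–0.
Copeland scores (wins − losses):
  Fong: 2 − 2 = 0
  Jones: 1 − 3 = -2
  Erikson: 4 − 0 = 4
  Diaz: 0 − 4 = -4
  Gupta: 3 − 1 = 2
Erikson has the best Copeland score.

Erikson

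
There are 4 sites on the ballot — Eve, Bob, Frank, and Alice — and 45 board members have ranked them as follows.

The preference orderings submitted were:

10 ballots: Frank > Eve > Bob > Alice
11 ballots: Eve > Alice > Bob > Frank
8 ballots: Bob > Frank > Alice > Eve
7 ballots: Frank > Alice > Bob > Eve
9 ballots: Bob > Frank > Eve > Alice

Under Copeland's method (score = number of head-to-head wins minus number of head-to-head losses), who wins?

Pairwise results:
  Eve vs Bob: Bob wins 24–21.
  Eve vs Frank: Frank wins 34–11.
  Eve vs Alice: Eve wins 30–15.
  Bob vs Frank: Bob wins 28–17.
  Bob vs Alice: Bob wins 27–18.
  Frank vs Alice: Frank wins 34–11.
Copeland scores (wins − losses):
  Eve: 1 − 2 = -1
  Bob: 3 − 0 = 3
  Frank: 2 − 1 = 1
  Alice: 0 − 3 = -3
Bob has the best Copeland score.

Bob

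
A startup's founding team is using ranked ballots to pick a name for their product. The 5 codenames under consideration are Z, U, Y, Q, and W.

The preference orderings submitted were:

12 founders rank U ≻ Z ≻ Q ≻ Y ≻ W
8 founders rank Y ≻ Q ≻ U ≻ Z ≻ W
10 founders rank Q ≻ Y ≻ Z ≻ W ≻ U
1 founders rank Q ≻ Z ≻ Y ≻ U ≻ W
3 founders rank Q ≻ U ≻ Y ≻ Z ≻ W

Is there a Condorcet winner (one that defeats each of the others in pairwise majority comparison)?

Yes

Head-to-head results (34 voters total):
Z vs U: U wins 23–11.
Z vs Y: Y wins 21–13.
Z vs Q: Q wins 22–12.
Z vs W: Z wins 34–0.
U vs Y: Y wins 19–15.
U vs Q: Q wins 22–12.
U vs W: U wins 24–10.
Y vs Q: Q wins 26–8.
Y vs W: Y wins 34–0.
Q vs W: Q wins 34–0.
Q beats each rival — Z (22–12), U (22–12), Y (26–8), W (34–0) — so Q is the Condorcet winner.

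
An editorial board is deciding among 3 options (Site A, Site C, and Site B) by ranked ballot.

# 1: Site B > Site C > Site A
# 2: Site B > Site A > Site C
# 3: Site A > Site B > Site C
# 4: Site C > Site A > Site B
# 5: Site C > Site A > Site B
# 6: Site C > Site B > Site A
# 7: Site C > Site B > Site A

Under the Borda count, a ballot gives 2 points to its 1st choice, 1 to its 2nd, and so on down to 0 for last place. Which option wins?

Site C

Borda scores:
  Site A: 0 + 1 + 2 + 1 + 1 + 0 + 0 = 5
  Site C: 1 + 0 + 0 + 2 + 2 + 2 + 2 = 9
  Site B: 2 + 2 + 1 + 0 + 0 + 1 + 1 = 7
Site C has the highest total.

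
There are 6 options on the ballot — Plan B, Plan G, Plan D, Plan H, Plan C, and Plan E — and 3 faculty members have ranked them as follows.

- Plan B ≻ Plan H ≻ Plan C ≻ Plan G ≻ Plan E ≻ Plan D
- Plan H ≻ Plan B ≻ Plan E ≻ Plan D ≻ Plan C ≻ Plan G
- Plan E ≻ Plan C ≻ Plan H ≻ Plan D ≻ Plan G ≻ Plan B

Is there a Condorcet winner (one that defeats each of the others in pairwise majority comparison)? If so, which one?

Plan H

Head-to-head results (3 voters total):
Plan B vs Plan G: Plan B wins 2–1.
Plan B vs Plan D: Plan B wins 2–1.
Plan B vs Plan H: Plan H wins 2–1.
Plan B vs Plan C: Plan B wins 2–1.
Plan B vs Plan E: Plan B wins 2–1.
Plan G vs Plan D: Plan D wins 2–1.
Plan G vs Plan H: Plan H wins 3–0.
Plan G vs Plan C: Plan C wins 3–0.
Plan G vs Plan E: Plan E wins 2–1.
Plan D vs Plan H: Plan H wins 3–0.
Plan D vs Plan C: Plan C wins 2–1.
Plan D vs Plan E: Plan E wins 3–0.
Plan H vs Plan C: Plan H wins 2–1.
Plan H vs Plan E: Plan H wins 2–1.
Plan C vs Plan E: Plan E wins 2–1.
Plan H beats each rival — Plan B (2–1), Plan G (3–0), Plan D (3–0), Plan C (2–1), Plan E (2–1) — so Plan H is the Condorcet winner.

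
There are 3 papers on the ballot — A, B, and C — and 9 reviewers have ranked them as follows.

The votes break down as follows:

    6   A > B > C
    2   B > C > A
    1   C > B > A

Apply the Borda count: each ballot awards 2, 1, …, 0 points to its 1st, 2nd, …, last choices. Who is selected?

A

Borda scores:
  A: 6·2 + 2·0 + 0 = 12
  B: 6·1 + 2·2 + 1 = 11
  C: 6·0 + 2·1 + 2 = 4
A has the highest total.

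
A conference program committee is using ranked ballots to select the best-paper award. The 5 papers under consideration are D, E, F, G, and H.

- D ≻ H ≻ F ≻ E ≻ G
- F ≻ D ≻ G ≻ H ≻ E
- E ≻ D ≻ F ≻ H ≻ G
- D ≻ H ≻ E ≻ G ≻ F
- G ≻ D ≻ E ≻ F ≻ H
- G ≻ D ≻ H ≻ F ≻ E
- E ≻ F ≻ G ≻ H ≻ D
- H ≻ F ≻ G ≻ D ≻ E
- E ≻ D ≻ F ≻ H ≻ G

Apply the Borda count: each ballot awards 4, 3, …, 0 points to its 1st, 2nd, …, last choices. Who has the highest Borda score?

D

Borda scores:
  D: 4 + 3 + 3 + 4 + 3 + 3 + 0 + 1 + 3 = 24
  E: 1 + 0 + 4 + 2 + 2 + 0 + 4 + 0 + 4 = 17
  F: 2 + 4 + 2 + 0 + 1 + 1 + 3 + 3 + 2 = 18
  G: 0 + 2 + 0 + 1 + 4 + 4 + 2 + 2 + 0 = 15
  H: 3 + 1 + 1 + 3 + 0 + 2 + 1 + 4 + 1 = 16
D has the highest total.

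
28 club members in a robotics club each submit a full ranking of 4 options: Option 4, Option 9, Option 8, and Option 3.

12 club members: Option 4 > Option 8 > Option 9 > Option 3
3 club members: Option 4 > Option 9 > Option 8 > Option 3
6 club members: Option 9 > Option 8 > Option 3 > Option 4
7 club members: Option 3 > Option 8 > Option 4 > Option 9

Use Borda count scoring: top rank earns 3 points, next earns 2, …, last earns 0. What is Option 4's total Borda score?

Borda scores:
  Option 4: 12·3 + 3·3 + 6·0 + 7·1 = 52
  Option 9: 12·1 + 3·2 + 6·3 + 7·0 = 36
  Option 8: 12·2 + 3·1 + 6·2 + 7·2 = 53
  Option 3: 12·0 + 3·0 + 6·1 + 7·3 = 27

52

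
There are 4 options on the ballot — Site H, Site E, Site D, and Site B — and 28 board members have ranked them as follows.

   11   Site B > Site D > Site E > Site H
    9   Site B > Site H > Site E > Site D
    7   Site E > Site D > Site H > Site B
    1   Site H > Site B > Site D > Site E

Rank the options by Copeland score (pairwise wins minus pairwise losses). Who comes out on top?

Pairwise results:
  Site H vs Site E: Site E wins 18–10.
  Site H vs Site D: Site D wins 18–10.
  Site H vs Site B: Site B wins 20–8.
  Site E vs Site D: Site E wins 16–12.
  Site E vs Site B: Site B wins 21–7.
  Site D vs Site B: Site B wins 21–7.
Copeland scores (wins − losses):
  Site H: 0 − 3 = -3
  Site E: 2 − 1 = 1
  Site D: 1 − 2 = -1
  Site B: 3 − 0 = 3
Site B has the best Copeland score.

Site B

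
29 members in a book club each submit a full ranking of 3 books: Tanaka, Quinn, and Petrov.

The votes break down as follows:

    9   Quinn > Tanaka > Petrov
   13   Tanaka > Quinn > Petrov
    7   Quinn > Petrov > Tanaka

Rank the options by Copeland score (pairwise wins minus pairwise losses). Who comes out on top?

Quinn

Pairwise results:
  Tanaka vs Quinn: Quinn wins 16–13.
  Tanaka vs Petrov: Tanaka wins 22–7.
  Quinn vs Petrov: Quinn wins 29–0.
Copeland scores (wins − losses):
  Tanaka: 1 − 1 = 0
  Quinn: 2 − 0 = 2
  Petrov: 0 − 2 = -2
Quinn has the best Copeland score.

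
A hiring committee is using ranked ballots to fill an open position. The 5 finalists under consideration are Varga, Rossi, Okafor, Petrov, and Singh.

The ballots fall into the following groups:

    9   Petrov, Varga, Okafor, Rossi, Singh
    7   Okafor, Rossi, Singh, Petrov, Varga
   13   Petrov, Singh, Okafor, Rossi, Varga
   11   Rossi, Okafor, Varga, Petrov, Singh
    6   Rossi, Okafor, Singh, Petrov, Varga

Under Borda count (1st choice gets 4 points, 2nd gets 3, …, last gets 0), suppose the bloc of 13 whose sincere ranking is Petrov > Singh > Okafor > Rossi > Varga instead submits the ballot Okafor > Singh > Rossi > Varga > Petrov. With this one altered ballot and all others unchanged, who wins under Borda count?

Borda totals with the altered ballot: Varga 62, Rossi 124, Okafor 149, Petrov 60, Singh 65.
The winner is unchanged: still Okafor.

Okafor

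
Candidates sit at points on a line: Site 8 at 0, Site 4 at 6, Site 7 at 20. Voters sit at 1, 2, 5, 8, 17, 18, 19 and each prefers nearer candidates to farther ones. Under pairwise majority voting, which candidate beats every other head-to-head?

With single-peaked preferences on a line, the Condorcet winner is the candidate closest to the median voter.
The median voter (position 8) is closest to Site 4 at 6.
Check: Site 4 vs Site 7 — voters closer to Site 4: 4 of 7.

Site 4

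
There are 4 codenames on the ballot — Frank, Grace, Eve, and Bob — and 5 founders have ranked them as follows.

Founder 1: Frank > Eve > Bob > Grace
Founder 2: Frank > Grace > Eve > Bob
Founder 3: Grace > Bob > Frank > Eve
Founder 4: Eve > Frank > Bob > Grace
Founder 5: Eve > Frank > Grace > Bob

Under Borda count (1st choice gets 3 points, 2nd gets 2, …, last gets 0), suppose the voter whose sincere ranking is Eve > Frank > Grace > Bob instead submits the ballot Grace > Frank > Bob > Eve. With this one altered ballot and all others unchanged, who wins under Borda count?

Frank

Borda totals with the altered ballot: Frank 11, Grace 8, Eve 6, Bob 5.
The winner is unchanged: still Frank.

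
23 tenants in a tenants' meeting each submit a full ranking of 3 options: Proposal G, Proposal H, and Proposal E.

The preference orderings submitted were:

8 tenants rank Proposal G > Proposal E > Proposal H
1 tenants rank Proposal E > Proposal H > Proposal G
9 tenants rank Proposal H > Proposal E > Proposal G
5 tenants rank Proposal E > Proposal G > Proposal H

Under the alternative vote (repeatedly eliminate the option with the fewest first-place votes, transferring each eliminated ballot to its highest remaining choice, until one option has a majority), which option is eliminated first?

Round 1: Proposal H 9, Proposal G 8, Proposal E 6. Proposal E has the fewest and is eliminated.
Round 2: Proposal G 13, Proposal H 10. Proposal G has a majority.

Proposal E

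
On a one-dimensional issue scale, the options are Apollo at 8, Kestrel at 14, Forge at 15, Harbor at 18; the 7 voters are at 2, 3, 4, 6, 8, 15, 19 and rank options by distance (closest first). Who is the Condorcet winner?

With single-peaked preferences on a line, the Condorcet winner is the candidate closest to the median voter.
The median voter (position 6) is closest to Apollo at 8.
Check: Apollo vs Forge — voters closer to Apollo: 5 of 7.

Apollo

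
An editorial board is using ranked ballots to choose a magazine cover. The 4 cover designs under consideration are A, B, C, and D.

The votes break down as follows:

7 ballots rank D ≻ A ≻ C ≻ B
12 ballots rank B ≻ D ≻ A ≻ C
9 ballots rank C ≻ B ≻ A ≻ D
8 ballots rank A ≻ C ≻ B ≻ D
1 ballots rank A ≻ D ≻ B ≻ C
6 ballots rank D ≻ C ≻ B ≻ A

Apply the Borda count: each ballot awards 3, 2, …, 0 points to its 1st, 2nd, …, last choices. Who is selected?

B

Borda scores:
  A: 7·2 + 12·1 + 9·1 + 8·3 + 3 + 6·0 = 62
  B: 7·0 + 12·3 + 9·2 + 8·1 + 1 + 6·1 = 69
  C: 7·1 + 12·0 + 9·3 + 8·2 + 0 + 6·2 = 62
  D: 7·3 + 12·2 + 9·0 + 8·0 + 2 + 6·3 = 65
B has the highest total.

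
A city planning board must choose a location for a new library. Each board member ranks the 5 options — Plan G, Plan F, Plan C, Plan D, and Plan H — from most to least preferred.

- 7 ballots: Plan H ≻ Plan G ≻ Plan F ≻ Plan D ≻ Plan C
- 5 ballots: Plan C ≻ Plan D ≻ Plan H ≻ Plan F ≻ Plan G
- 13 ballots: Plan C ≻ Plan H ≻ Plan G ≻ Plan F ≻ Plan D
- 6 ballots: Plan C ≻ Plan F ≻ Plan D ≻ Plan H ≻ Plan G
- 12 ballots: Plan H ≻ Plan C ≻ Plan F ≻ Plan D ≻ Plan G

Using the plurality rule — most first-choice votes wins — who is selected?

First-place vote totals:
  Plan G: 0
  Plan F: 0
  Plan C: 24
  Plan D: 0
  Plan H: 19
Plan C has the most first-place votes.

Plan C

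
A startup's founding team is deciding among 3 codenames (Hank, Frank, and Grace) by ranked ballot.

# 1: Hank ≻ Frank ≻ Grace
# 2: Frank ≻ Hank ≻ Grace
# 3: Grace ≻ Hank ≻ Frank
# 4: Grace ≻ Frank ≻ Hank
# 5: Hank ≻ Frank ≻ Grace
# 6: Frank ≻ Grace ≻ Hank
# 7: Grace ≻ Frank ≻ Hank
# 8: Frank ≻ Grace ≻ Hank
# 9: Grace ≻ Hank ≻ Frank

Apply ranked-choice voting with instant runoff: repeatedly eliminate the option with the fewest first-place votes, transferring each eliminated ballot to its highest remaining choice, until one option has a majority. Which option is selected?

Frank

Round 1: Grace 4, Frank 3, Hank 2. Hank has the fewest and is eliminated.
Round 2: Frank 5, Grace 4. Frank has a majority.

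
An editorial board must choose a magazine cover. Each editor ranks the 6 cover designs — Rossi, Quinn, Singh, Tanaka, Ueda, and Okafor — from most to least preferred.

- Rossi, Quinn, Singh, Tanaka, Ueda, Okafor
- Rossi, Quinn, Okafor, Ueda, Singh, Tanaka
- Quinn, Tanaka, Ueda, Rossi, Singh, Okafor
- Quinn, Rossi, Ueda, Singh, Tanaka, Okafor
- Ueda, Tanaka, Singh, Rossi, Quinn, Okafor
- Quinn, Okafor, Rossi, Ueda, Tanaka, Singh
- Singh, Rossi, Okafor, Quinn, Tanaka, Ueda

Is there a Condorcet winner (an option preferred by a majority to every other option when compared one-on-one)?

Yes

Head-to-head results (7 voters total):
Rossi vs Quinn: Rossi wins 4–3.
Rossi vs Singh: Rossi wins 5–2.
Rossi vs Tanaka: Rossi wins 5–2.
Rossi vs Ueda: Rossi wins 5–2.
Rossi vs Okafor: Rossi wins 6–1.
Quinn vs Singh: Quinn wins 5–2.
Quinn vs Tanaka: Quinn wins 6–1.
Quinn vs Ueda: Quinn wins 6–1.
Quinn vs Okafor: Quinn wins 6–1.
Singh vs Tanaka: Singh wins 4–3.
Singh vs Ueda: Ueda wins 5–2.
Singh vs Okafor: Singh wins 5–2.
Tanaka vs Ueda: Ueda wins 4–3.
Tanaka vs Okafor: Tanaka wins 4–3.
Ueda vs Okafor: Ueda wins 4–3.
Rossi beats each rival — Quinn (4–3), Singh (5–2), Tanaka (5–2), Ueda (5–2), Okafor (6–1) — so Rossi is the Condorcet winner.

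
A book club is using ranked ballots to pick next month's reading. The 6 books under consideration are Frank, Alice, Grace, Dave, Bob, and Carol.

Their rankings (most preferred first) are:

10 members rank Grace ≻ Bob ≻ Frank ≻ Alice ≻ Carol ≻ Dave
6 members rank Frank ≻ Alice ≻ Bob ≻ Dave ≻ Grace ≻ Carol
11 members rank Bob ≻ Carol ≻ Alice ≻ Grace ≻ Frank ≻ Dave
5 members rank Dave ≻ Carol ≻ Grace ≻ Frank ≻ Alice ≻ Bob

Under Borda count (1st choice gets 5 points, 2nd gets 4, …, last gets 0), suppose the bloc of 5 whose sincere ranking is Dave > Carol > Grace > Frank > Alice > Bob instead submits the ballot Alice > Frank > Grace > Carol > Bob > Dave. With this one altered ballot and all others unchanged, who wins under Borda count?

Borda totals with the altered ballot: Frank 91, Alice 102, Grace 93, Dave 12, Bob 118, Carol 64.
The winner is unchanged: still Bob.

Bob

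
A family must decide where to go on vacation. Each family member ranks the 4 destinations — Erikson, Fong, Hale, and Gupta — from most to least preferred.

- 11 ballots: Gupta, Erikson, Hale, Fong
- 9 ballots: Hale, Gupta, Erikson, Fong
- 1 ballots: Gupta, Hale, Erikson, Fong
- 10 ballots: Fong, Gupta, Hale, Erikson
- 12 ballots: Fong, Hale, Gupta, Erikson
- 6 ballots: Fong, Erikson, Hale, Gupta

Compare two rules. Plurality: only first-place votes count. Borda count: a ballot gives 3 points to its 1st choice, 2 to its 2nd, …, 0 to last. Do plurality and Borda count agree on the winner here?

No

Plurality first-place counts: Erikson 0, Fong 28, Hale 9, Gupta 12 → Fong.
Borda totals: Erikson 44, Fong 84, Hale 80, Gupta 86 → Gupta.
The two rules disagree: plurality picks Fong, Borda picks Gupta.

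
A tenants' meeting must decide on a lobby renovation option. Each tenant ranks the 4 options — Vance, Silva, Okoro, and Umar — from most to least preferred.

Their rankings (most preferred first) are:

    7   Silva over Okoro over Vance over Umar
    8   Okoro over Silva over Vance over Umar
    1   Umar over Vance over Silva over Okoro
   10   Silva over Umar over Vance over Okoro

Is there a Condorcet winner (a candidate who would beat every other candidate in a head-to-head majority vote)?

Head-to-head results (26 voters total):
Vance vs Silva: Silva wins 25–1.
Vance vs Okoro: Okoro wins 15–11.
Vance vs Umar: Vance wins 15–11.
Silva vs Okoro: Silva wins 18–8.
Silva vs Umar: Silva wins 25–1.
Okoro vs Umar: Okoro wins 15–11.
Silva beats each rival — Vance (25–1), Okoro (18–8), Umar (25–1) — so Silva is the Condorcet winner.

Yes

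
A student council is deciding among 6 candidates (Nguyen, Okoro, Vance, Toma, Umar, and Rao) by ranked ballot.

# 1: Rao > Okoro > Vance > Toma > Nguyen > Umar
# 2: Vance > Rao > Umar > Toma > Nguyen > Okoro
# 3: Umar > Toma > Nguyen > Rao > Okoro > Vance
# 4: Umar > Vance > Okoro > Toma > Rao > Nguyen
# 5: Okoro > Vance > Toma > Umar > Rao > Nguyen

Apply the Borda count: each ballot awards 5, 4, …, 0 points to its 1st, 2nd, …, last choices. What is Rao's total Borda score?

Borda scores:
  Nguyen: 1 + 1 + 3 + 0 + 0 = 5
  Okoro: 4 + 0 + 1 + 3 + 5 = 13
  Vance: 3 + 5 + 0 + 4 + 4 = 16
  Toma: 2 + 2 + 4 + 2 + 3 = 13
  Umar: 0 + 3 + 5 + 5 + 2 = 15
  Rao: 5 + 4 + 2 + 1 + 1 = 13

13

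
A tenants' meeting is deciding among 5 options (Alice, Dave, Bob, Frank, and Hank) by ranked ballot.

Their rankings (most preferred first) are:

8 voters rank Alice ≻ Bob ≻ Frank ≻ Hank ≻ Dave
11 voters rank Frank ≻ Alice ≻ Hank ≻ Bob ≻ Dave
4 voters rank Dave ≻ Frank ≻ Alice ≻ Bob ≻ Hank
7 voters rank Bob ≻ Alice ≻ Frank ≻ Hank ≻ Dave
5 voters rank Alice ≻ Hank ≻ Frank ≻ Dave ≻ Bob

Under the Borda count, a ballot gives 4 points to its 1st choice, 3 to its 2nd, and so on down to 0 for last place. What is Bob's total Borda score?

Borda scores:
  Alice: 8·4 + 11·3 + 4·2 + 7·3 + 5·4 = 114
  Dave: 8·0 + 11·0 + 4·4 + 7·0 + 5·1 = 21
  Bob: 8·3 + 11·1 + 4·1 + 7·4 + 5·0 = 67
  Frank: 8·2 + 11·4 + 4·3 + 7·2 + 5·2 = 96
  Hank: 8·1 + 11·2 + 4·0 + 7·1 + 5·3 = 52

67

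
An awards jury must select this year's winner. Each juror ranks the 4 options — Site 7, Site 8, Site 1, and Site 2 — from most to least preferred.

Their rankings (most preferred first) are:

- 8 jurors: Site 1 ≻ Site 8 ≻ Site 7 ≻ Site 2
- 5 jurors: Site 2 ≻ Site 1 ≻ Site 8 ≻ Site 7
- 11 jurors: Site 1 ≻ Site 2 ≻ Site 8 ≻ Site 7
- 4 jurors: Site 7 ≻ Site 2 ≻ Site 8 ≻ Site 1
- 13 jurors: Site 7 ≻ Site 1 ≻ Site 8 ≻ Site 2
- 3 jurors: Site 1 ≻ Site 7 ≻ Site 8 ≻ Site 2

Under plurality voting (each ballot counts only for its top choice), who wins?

Site 1

First-place vote totals:
  Site 7: 17
  Site 8: 0
  Site 1: 22
  Site 2: 5
Site 1 has the most first-place votes.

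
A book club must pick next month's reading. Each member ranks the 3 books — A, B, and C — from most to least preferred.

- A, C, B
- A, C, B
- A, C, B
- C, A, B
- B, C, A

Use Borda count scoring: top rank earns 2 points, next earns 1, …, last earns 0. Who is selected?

A

Borda scores:
  A: 2 + 2 + 2 + 1 + 0 = 7
  B: 0 + 0 + 0 + 0 + 2 = 2
  C: 1 + 1 + 1 + 2 + 1 = 6
A has the highest total.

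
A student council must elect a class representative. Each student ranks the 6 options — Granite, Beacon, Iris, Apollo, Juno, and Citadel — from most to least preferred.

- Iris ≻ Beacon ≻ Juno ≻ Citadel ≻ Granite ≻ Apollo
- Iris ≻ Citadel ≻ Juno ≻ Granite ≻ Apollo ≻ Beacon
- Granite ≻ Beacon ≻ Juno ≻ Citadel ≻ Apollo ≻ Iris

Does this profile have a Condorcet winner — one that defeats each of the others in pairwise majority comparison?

Yes

Head-to-head results (3 voters total):
Granite vs Beacon: Granite wins 2–1.
Granite vs Iris: Iris wins 2–1.
Granite vs Apollo: Granite wins 3–0.
Granite vs Juno: Juno wins 2–1.
Granite vs Citadel: Citadel wins 2–1.
Beacon vs Iris: Iris wins 2–1.
Beacon vs Apollo: Beacon wins 2–1.
Beacon vs Juno: Beacon wins 2–1.
Beacon vs Citadel: Beacon wins 2–1.
Iris vs Apollo: Iris wins 2–1.
Iris vs Juno: Iris wins 2–1.
Iris vs Citadel: Iris wins 2–1.
Apollo vs Juno: Juno wins 3–0.
Apollo vs Citadel: Citadel wins 3–0.
Juno vs Citadel: Juno wins 2–1.
Iris beats each rival — Granite (2–1), Beacon (2–1), Apollo (2–1), Juno (2–1), Citadel (2–1) — so Iris is the Condorcet winner.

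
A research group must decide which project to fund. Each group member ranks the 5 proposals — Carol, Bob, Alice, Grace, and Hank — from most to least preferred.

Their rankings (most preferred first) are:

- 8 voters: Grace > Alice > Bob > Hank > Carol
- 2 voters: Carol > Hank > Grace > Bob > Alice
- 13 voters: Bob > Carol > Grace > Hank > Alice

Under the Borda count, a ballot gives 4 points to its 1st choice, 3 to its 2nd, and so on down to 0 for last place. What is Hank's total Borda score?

27

Borda scores:
  Carol: 8·0 + 2·4 + 13·3 = 47
  Bob: 8·2 + 2·1 + 13·4 = 70
  Alice: 8·3 + 2·0 + 13·0 = 24
  Grace: 8·4 + 2·2 + 13·2 = 62
  Hank: 8·1 + 2·3 + 13·1 = 27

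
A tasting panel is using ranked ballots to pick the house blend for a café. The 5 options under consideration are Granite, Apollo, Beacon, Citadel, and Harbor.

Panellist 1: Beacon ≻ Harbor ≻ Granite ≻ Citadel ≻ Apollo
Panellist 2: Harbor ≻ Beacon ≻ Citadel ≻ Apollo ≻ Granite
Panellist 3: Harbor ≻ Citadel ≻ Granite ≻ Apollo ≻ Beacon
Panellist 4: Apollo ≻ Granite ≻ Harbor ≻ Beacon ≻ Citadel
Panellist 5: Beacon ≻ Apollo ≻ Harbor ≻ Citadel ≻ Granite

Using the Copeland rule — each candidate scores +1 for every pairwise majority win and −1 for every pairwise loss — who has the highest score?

Harbor

Pairwise results:
  Granite vs Apollo: Apollo wins 3–2.
  Granite vs Beacon: Beacon wins 3–2.
  Granite vs Citadel: Citadel wins 3–2.
  Granite vs Harbor: Harbor wins 4–1.
  Apollo vs Beacon: Beacon wins 3–2.
  Apollo vs Citadel: Citadel wins 3–2.
  Apollo vs Harbor: Harbor wins 3–2.
  Beacon vs Citadel: Beacon wins 4–1.
  Beacon vs Harbor: Harbor wins 3–2.
  Citadel vs Harbor: Harbor wins 5–0.
Copeland scores (wins − losses):
  Granite: 0 − 4 = -4
  Apollo: 1 − 3 = -2
  Beacon: 3 − 1 = 2
  Citadel: 2 − 2 = 0
  Harbor: 4 − 0 = 4
Harbor has the best Copeland score.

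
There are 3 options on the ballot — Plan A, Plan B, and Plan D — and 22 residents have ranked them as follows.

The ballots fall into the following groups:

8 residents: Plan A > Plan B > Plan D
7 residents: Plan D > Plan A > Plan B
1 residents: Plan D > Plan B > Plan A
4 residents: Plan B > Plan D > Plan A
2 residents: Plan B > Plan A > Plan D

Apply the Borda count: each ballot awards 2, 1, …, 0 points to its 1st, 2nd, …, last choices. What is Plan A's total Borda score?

Borda scores:
  Plan A: 8·2 + 7·1 + 0 + 4·0 + 2·1 = 25
  Plan B: 8·1 + 7·0 + 1 + 4·2 + 2·2 = 21
  Plan D: 8·0 + 7·2 + 2 + 4·1 + 2·0 = 20

25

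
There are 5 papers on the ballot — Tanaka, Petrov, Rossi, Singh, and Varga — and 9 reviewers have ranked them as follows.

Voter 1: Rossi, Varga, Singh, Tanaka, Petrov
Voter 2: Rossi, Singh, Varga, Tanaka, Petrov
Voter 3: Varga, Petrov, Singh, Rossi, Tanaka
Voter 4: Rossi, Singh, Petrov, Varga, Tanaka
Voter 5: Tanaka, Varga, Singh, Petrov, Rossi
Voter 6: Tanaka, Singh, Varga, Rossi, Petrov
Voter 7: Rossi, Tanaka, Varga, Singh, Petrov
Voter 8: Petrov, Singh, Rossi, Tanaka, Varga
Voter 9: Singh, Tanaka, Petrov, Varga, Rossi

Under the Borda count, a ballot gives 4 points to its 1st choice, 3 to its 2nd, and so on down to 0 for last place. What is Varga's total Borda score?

Borda scores:
  Tanaka: 1 + 1 + 0 + 0 + 4 + 4 + 3 + 1 + 3 = 17
  Petrov: 0 + 0 + 3 + 2 + 1 + 0 + 0 + 4 + 2 = 12
  Rossi: 4 + 4 + 1 + 4 + 0 + 1 + 4 + 2 + 0 = 20
  Singh: 2 + 3 + 2 + 3 + 2 + 3 + 1 + 3 + 4 = 23
  Varga: 3 + 2 + 4 + 1 + 3 + 2 + 2 + 0 + 1 = 18

18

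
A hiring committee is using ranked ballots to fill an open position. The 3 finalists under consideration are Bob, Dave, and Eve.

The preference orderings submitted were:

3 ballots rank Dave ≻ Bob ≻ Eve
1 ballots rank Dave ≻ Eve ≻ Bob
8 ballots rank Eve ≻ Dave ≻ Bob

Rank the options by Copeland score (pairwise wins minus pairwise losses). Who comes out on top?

Eve

Pairwise results:
  Bob vs Dave: Dave wins 12–0.
  Bob vs Eve: Eve wins 9–3.
  Dave vs Eve: Eve wins 8–4.
Copeland scores (wins − losses):
  Bob: 0 − 2 = -2
  Dave: 1 − 1 = 0
  Eve: 2 − 0 = 2
Eve has the best Copeland score.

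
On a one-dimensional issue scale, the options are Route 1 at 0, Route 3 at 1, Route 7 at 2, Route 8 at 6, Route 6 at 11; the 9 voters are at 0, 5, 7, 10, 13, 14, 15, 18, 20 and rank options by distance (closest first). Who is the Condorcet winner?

With single-peaked preferences on a line, the Condorcet winner is the candidate closest to the median voter.
The median voter (position 13) is closest to Route 6 at 11.
Check: Route 6 vs Route 3 — voters closer to Route 6: 7 of 9.

Route 6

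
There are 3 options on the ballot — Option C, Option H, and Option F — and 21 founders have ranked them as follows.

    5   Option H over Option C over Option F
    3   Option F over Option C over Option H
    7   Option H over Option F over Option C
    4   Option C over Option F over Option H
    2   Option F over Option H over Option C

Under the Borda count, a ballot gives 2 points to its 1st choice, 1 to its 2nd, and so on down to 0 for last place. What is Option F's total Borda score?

21

Borda scores:
  Option C: 5·1 + 3·1 + 7·0 + 4·2 + 2·0 = 16
  Option H: 5·2 + 3·0 + 7·2 + 4·0 + 2·1 = 26
  Option F: 5·0 + 3·2 + 7·1 + 4·1 + 2·2 = 21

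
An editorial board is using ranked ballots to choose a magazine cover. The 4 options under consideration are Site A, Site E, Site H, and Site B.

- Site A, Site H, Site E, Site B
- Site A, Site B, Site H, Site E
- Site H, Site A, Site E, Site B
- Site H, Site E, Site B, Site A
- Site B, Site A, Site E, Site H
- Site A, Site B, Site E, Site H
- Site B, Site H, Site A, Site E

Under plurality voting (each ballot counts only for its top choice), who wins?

First-place vote totals:
  Site A: 3
  Site E: 0
  Site H: 2
  Site B: 2
Site A has the most first-place votes.

Site A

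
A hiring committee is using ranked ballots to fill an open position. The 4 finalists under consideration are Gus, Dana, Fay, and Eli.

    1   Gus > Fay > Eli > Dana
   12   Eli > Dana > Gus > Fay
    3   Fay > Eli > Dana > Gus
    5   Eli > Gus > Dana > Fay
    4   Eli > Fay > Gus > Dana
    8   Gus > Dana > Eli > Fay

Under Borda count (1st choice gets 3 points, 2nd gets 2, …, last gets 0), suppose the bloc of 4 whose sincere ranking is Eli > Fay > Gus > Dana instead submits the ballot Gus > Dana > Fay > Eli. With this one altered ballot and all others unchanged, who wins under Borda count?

Eli

Borda totals with the altered ballot: Gus 61, Dana 56, Fay 15, Eli 66.
The winner is unchanged: still Eli.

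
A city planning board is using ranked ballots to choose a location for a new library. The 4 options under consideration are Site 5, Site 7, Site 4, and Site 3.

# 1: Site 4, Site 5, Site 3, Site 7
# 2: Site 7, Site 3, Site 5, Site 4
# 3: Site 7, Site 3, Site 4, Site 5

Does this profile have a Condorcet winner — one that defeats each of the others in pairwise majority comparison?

Yes

Head-to-head results (3 voters total):
Site 5 vs Site 7: Site 7 wins 2–1.
Site 5 vs Site 4: Site 4 wins 2–1.
Site 5 vs Site 3: Site 3 wins 2–1.
Site 7 vs Site 4: Site 7 wins 2–1.
Site 7 vs Site 3: Site 7 wins 2–1.
Site 4 vs Site 3: Site 3 wins 2–1.
Site 7 beats each rival — Site 5 (2–1), Site 4 (2–1), Site 3 (2–1) — so Site 7 is the Condorcet winner.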